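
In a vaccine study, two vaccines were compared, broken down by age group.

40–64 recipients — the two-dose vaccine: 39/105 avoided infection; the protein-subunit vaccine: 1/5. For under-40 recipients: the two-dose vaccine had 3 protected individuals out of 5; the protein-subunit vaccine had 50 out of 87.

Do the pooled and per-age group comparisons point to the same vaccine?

40–64: the two-dose vaccine 39/105 = 37.1%, the protein-subunit vaccine 1/5 = 20.0% → the two-dose vaccine
Under-40: the two-dose vaccine 3/5 = 60.0%, the protein-subunit vaccine 50/87 = 57.5% → the two-dose vaccine
Overall: the two-dose vaccine 42/110 = 38.2%, the protein-subunit vaccine 51/92 = 55.4% → the protein-subunit vaccine
The two-dose vaccine wins each age group but the protein-subunit vaccine wins overall — the comparison reverses. The two-dose vaccine's recipients skew toward 40–64, which has a lower base rate.

No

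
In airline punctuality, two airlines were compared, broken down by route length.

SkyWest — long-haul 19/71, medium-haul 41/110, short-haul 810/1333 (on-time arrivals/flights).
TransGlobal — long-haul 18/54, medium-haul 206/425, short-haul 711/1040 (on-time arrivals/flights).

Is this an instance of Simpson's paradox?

Long-haul: SkyWest 19/71 = 26.8%, TransGlobal 18/54 = 33.3% → TransGlobal
Medium-haul: SkyWest 41/110 = 37.3%, TransGlobal 206/425 = 48.5% → TransGlobal
Short-haul: SkyWest 810/1333 = 60.8%, TransGlobal 711/1040 = 68.4% → TransGlobal
Overall: SkyWest 870/1514 = 57.5%, TransGlobal 935/1519 = 61.6% → TransGlobal
TransGlobal wins overall and in every route group — no reversal.

No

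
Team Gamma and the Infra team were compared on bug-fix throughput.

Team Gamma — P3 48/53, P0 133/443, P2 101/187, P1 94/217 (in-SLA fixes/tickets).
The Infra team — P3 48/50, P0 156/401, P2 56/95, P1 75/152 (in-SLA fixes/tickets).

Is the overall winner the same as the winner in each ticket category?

P3: Team Gamma 48/53 = 90.6%, the Infra team 48/50 = 96.0% → the Infra team
P0: Team Gamma 133/443 = 30.0%, the Infra team 156/401 = 38.9% → the Infra team
P2: Team Gamma 101/187 = 54.0%, the Infra team 56/95 = 58.9% → the Infra team
P1: Team Gamma 94/217 = 43.3%, the Infra team 75/152 = 49.3% → the Infra team
Overall: Team Gamma 376/900 = 41.8%, the Infra team 335/698 = 48.0% → the Infra team
The Infra team wins overall and in every ticket group — no reversal.

Yes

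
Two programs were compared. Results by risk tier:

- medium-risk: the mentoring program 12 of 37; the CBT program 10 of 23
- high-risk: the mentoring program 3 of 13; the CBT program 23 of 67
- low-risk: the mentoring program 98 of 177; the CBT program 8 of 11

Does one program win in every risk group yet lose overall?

Yes

Medium-risk: the mentoring program 12/37 = 32.4%, the CBT program 10/23 = 43.5% → the CBT program
High-risk: the mentoring program 3/13 = 23.1%, the CBT program 23/67 = 34.3% → the CBT program
Low-risk: the mentoring program 98/177 = 55.4%, the CBT program 8/11 = 72.7% → the CBT program
Overall: the mentoring program 113/227 = 49.8%, the CBT program 41/101 = 40.6% → the mentoring program
The CBT program wins each risk group but the mentoring program wins overall — the comparison reverses. The CBT program's participants skew toward high-risk, which has a lower base rate.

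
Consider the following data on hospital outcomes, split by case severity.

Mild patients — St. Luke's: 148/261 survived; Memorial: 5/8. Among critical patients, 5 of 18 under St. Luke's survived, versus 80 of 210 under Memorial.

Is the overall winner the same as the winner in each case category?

No

Mild: St. Luke's 148/261 = 56.7%, Memorial 5/8 = 62.5% → Memorial
Critical: St. Luke's 5/18 = 27.8%, Memorial 80/210 = 38.1% → Memorial
Overall: St. Luke's 153/279 = 54.8%, Memorial 85/218 = 39.0% → St. Luke's
Memorial wins each case group but St. Luke's wins overall — the comparison reverses. Memorial's patients skew toward critical, which has a lower base rate.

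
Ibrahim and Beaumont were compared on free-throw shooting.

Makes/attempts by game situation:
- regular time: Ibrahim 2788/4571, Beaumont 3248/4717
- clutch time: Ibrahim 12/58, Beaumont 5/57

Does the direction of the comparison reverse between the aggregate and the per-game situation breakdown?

No

Regular time: Ibrahim 2788/4571 = 61.0%, Beaumont 3248/4717 = 68.9% → Beaumont
Clutch time: Ibrahim 12/58 = 20.7%, Beaumont 5/57 = 8.8% → Ibrahim
Overall: Ibrahim 2800/4629 = 60.5%, Beaumont 3253/4774 = 68.1% → Beaumont
Neither sweeps: Ibrahim wins 1 of 2 groups, Beaumont wins 1. Beaumont wins overall but not every group — no Simpson reversal.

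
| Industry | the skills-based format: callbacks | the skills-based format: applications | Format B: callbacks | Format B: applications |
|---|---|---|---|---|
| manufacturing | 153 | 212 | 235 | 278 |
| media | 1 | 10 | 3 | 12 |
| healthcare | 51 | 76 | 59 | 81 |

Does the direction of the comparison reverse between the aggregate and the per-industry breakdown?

No

Manufacturing: the skills-based format 153/212 = 72.2%, Format B 235/278 = 84.5% → Format B
Media: the skills-based format 1/10 = 10.0%, Format B 3/12 = 25.0% → Format B
Healthcare: the skills-based format 51/76 = 67.1%, Format B 59/81 = 72.8% → Format B
Overall: the skills-based format 205/298 = 68.8%, Format B 297/371 = 80.1% → Format B
Format B wins overall and in every industry group — no reversal.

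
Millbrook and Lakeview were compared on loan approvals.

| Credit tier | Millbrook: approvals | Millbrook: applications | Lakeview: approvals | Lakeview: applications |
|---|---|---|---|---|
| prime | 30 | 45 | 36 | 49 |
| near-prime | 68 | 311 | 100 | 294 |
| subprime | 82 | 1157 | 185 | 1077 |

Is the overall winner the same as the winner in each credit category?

Prime: Millbrook 30/45 = 66.7%, Lakeview 36/49 = 73.5% → Lakeview
Near-prime: Millbrook 68/311 = 21.9%, Lakeview 100/294 = 34.0% → Lakeview
Subprime: Millbrook 82/1157 = 7.1%, Lakeview 185/1077 = 17.2% → Lakeview
Overall: Millbrook 180/1513 = 11.9%, Lakeview 321/1420 = 22.6% → Lakeview
Lakeview wins overall and in every credit group — no reversal.

Yes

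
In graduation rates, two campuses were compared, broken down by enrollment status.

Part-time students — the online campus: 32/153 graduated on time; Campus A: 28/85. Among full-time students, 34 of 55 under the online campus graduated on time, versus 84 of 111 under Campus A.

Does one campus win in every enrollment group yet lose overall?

No

Part-time: the online campus 32/153 = 20.9%, Campus A 28/85 = 32.9% → Campus A
Full-time: the online campus 34/55 = 61.8%, Campus A 84/111 = 75.7% → Campus A
Overall: the online campus 66/208 = 31.7%, Campus A 112/196 = 57.1% → Campus A
Campus A wins overall and in every enrollment group — no reversal.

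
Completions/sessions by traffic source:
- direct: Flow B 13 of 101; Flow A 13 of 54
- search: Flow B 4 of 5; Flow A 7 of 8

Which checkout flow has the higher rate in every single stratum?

Direct: Flow B 13/101 = 12.9%, Flow A 13/54 = 24.1% → Flow A
Search: Flow B 4/5 = 80.0%, Flow A 7/8 = 87.5% → Flow A
Flow A has the higher rate in both groups.

Flow A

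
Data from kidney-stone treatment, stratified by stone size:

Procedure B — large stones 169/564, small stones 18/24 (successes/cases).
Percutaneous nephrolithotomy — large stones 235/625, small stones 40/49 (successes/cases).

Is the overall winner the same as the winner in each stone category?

Yes

Large stones: Procedure B 169/564 = 30.0%, percutaneous nephrolithotomy 235/625 = 37.6% → percutaneous nephrolithotomy
Small stones: Procedure B 18/24 = 75.0%, percutaneous nephrolithotomy 40/49 = 81.6% → percutaneous nephrolithotomy
Overall: Procedure B 187/588 = 31.8%, percutaneous nephrolithotomy 275/674 = 40.8% → percutaneous nephrolithotomy
Percutaneous nephrolithotomy wins overall and in every stone group — no reversal.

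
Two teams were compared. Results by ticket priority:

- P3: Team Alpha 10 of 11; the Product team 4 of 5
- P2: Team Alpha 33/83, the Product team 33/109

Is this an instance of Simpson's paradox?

No

P3: Team Alpha 10/11 = 90.9%, the Product team 4/5 = 80.0% → Team Alpha
P2: Team Alpha 33/83 = 39.8%, the Product team 33/109 = 30.3% → Team Alpha
Overall: Team Alpha 43/94 = 45.7%, the Product team 37/114 = 32.5% → Team Alpha
Team Alpha wins overall and in every ticket group — no reversal.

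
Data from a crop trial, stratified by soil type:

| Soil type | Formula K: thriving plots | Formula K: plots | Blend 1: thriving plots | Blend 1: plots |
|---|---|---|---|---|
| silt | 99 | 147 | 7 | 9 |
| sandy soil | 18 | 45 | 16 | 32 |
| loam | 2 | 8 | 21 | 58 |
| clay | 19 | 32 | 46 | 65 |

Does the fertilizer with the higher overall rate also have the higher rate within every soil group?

No

Silt: Formula K 99/147 = 67.3%, Blend 1 7/9 = 77.8% → Blend 1
Sandy soil: Formula K 18/45 = 40.0%, Blend 1 16/32 = 50.0% → Blend 1
Loam: Formula K 2/8 = 25.0%, Blend 1 21/58 = 36.2% → Blend 1
Clay: Formula K 19/32 = 59.4%, Blend 1 46/65 = 70.8% → Blend 1
Overall: Formula K 138/232 = 59.5%, Blend 1 90/164 = 54.9% → Formula K
Blend 1 wins each soil group but Formula K wins overall — the comparison reverses. Blend 1's plots skew toward loam, which has a lower base rate.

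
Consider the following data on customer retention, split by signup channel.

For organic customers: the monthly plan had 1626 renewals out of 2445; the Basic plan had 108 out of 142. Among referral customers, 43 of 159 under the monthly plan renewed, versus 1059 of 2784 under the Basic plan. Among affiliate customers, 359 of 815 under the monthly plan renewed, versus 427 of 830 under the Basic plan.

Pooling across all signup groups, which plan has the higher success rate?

the monthly plan

Organic: the monthly plan 1626/2445 = 66.5%, the Basic plan 108/142 = 76.1% → the Basic plan
Referral: the monthly plan 43/159 = 27.0%, the Basic plan 1059/2784 = 38.0% → the Basic plan
Affiliate: the monthly plan 359/815 = 44.0%, the Basic plan 427/830 = 51.4% → the Basic plan
Overall: the monthly plan 2028/3419 = 59.3%, the Basic plan 1594/3756 = 42.4% → the monthly plan
(The Basic plan wins every signup group but the monthly plan wins overall — the Basic plan's customers skew toward the low-rate referral group.)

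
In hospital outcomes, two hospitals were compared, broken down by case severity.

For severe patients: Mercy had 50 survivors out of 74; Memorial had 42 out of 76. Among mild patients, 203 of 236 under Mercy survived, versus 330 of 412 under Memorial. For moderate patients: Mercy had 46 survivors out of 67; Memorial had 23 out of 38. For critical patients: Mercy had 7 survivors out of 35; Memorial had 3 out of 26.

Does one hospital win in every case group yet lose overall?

Severe: Mercy 50/74 = 67.6%, Memorial 42/76 = 55.3% → Mercy
Mild: Mercy 203/236 = 86.0%, Memorial 330/412 = 80.1% → Mercy
Moderate: Mercy 46/67 = 68.7%, Memorial 23/38 = 60.5% → Mercy
Critical: Mercy 7/35 = 20.0%, Memorial 3/26 = 11.5% → Mercy
Overall: Mercy 306/412 = 74.3%, Memorial 398/552 = 72.1% → Mercy
Mercy wins overall and in every case group — no reversal.

No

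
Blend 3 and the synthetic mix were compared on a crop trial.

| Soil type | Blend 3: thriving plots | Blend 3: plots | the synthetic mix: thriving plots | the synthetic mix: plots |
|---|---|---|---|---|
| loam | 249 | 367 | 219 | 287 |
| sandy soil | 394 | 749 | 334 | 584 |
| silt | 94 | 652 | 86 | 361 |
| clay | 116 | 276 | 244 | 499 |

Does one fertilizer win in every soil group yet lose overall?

Loam: Blend 3 249/367 = 67.8%, the synthetic mix 219/287 = 76.3% → the synthetic mix
Sandy soil: Blend 3 394/749 = 52.6%, the synthetic mix 334/584 = 57.2% → the synthetic mix
Silt: Blend 3 94/652 = 14.4%, the synthetic mix 86/361 = 23.8% → the synthetic mix
Clay: Blend 3 116/276 = 42.0%, the synthetic mix 244/499 = 48.9% → the synthetic mix
Overall: Blend 3 853/2044 = 41.7%, the synthetic mix 883/1731 = 51.0% → the synthetic mix
The synthetic mix wins overall and in every soil group — no reversal.

No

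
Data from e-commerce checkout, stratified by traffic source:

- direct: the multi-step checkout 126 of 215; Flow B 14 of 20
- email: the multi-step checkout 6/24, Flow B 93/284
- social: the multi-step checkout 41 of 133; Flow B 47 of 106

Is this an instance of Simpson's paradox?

Yes

Direct: the multi-step checkout 126/215 = 58.6%, Flow B 14/20 = 70.0% → Flow B
Email: the multi-step checkout 6/24 = 25.0%, Flow B 93/284 = 32.7% → Flow B
Social: the multi-step checkout 41/133 = 30.8%, Flow B 47/106 = 44.3% → Flow B
Overall: the multi-step checkout 173/372 = 46.5%, Flow B 154/410 = 37.6% → the multi-step checkout
Flow B wins each traffic group but the multi-step checkout wins overall — the comparison reverses. Flow B's sessions skew toward email, which has a lower base rate.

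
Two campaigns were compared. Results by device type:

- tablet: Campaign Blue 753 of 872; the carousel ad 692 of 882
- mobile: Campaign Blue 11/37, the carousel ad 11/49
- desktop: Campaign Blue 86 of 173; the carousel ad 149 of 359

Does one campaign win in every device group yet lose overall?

No

Tablet: Campaign Blue 753/872 = 86.4%, the carousel ad 692/882 = 78.5% → Campaign Blue
Mobile: Campaign Blue 11/37 = 29.7%, the carousel ad 11/49 = 22.4% → Campaign Blue
Desktop: Campaign Blue 86/173 = 49.7%, the carousel ad 149/359 = 41.5% → Campaign Blue
Overall: Campaign Blue 850/1082 = 78.6%, the carousel ad 852/1290 = 66.0% → Campaign Blue
Campaign Blue wins overall and in every device group — no reversal.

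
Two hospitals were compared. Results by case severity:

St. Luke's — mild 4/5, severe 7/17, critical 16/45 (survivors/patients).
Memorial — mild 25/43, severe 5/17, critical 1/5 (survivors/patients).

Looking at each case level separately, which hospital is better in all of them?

St. Luke's

Mild: St. Luke's 4/5 = 80.0%, Memorial 25/43 = 58.1% → St. Luke's
Severe: St. Luke's 7/17 = 41.2%, Memorial 5/17 = 29.4% → St. Luke's
Critical: St. Luke's 16/45 = 35.6%, Memorial 1/5 = 20.0% → St. Luke's
St. Luke's has the higher rate in all 3 groups.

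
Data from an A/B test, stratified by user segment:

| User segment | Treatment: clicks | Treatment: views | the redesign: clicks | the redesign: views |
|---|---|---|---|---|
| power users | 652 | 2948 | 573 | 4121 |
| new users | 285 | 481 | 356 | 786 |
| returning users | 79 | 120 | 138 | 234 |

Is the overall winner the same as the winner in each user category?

Power users: Treatment 652/2948 = 22.1%, the redesign 573/4121 = 13.9% → Treatment
New users: Treatment 285/481 = 59.3%, the redesign 356/786 = 45.3% → Treatment
Returning users: Treatment 79/120 = 65.8%, the redesign 138/234 = 59.0% → Treatment
Overall: Treatment 1016/3549 = 28.6%, the redesign 1067/5141 = 20.8% → Treatment
Treatment wins overall and in every user group — no reversal.

Yes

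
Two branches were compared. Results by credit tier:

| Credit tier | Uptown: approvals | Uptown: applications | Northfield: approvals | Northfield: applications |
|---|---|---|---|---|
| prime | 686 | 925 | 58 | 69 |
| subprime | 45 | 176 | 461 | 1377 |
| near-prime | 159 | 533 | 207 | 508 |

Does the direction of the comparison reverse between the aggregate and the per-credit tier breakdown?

Yes

Prime: Uptown 686/925 = 74.2%, Northfield 58/69 = 84.1% → Northfield
Subprime: Uptown 45/176 = 25.6%, Northfield 461/1377 = 33.5% → Northfield
Near-prime: Uptown 159/533 = 29.8%, Northfield 207/508 = 40.7% → Northfield
Overall: Uptown 890/1634 = 54.5%, Northfield 726/1954 = 37.2% → Uptown
Northfield wins each credit group but Uptown wins overall — the comparison reverses. Northfield's applications skew toward subprime, which has a lower base rate.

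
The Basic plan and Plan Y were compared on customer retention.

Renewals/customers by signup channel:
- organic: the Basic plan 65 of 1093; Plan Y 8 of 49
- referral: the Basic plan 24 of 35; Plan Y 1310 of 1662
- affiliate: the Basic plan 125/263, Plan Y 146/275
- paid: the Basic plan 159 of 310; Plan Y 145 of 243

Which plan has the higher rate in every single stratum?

Plan Y

Organic: the Basic plan 65/1093 = 5.9%, Plan Y 8/49 = 16.3% → Plan Y
Referral: the Basic plan 24/35 = 68.6%, Plan Y 1310/1662 = 78.8% → Plan Y
Affiliate: the Basic plan 125/263 = 47.5%, Plan Y 146/275 = 53.1% → Plan Y
Paid: the Basic plan 159/310 = 51.3%, Plan Y 145/243 = 59.7% → Plan Y
Plan Y has the higher rate in all 4 groups.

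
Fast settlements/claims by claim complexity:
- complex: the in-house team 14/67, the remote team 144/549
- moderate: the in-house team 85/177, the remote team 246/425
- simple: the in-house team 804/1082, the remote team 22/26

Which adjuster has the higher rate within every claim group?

Complex: the in-house team 14/67 = 20.9%, the remote team 144/549 = 26.2% → the remote team
Moderate: the in-house team 85/177 = 48.0%, the remote team 246/425 = 57.9% → the remote team
Simple: the in-house team 804/1082 = 74.3%, the remote team 22/26 = 84.6% → the remote team
The remote team has the higher rate in all 3 groups.

the remote team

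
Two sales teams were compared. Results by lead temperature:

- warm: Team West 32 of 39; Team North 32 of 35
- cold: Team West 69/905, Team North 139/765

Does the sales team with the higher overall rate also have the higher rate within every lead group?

Warm: Team West 32/39 = 82.1%, Team North 32/35 = 91.4% → Team North
Cold: Team West 69/905 = 7.6%, Team North 139/765 = 18.2% → Team North
Overall: Team West 101/944 = 10.7%, Team North 171/800 = 21.4% → Team North
Team North wins overall and in every lead group — no reversal.

Yes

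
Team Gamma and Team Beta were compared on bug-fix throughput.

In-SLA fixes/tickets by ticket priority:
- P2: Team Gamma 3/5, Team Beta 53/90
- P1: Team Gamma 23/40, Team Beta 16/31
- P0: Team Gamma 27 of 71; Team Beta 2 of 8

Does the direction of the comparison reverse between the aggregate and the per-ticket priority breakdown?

P2: Team Gamma 3/5 = 60.0%, Team Beta 53/90 = 58.9% → Team Gamma
P1: Team Gamma 23/40 = 57.5%, Team Beta 16/31 = 51.6% → Team Gamma
P0: Team Gamma 27/71 = 38.0%, Team Beta 2/8 = 25.0% → Team Gamma
Overall: Team Gamma 53/116 = 45.7%, Team Beta 71/129 = 55.0% → Team Beta
Team Gamma wins each ticket group but Team Beta wins overall — the comparison reverses. Team Gamma's tickets skew toward P0, which has a lower base rate.

Yes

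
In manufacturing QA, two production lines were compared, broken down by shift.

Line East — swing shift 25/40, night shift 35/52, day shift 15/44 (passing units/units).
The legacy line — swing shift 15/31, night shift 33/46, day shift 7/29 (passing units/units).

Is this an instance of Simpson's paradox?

Swing shift: Line East 25/40 = 62.5%, the legacy line 15/31 = 48.4% → Line East
Night shift: Line East 35/52 = 67.3%, the legacy line 33/46 = 71.7% → the legacy line
Day shift: Line East 15/44 = 34.1%, the legacy line 7/29 = 24.1% → Line East
Overall: Line East 75/136 = 55.1%, the legacy line 55/106 = 51.9% → Line East
Neither sweeps: Line East wins 2 of 3 groups, the legacy line wins 1. Line East wins overall but not every group — no Simpson reversal.

No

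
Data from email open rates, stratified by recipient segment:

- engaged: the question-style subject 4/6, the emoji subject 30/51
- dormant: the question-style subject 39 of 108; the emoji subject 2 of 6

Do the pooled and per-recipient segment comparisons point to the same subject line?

No

Engaged: the question-style subject 4/6 = 66.7%, the emoji subject 30/51 = 58.8% → the question-style subject
Dormant: the question-style subject 39/108 = 36.1%, the emoji subject 2/6 = 33.3% → the question-style subject
Overall: the question-style subject 43/114 = 37.7%, the emoji subject 32/57 = 56.1% → the emoji subject
The question-style subject wins each recipient group but the emoji subject wins overall — the comparison reverses. The question-style subject's sends skew toward dormant, which has a lower base rate.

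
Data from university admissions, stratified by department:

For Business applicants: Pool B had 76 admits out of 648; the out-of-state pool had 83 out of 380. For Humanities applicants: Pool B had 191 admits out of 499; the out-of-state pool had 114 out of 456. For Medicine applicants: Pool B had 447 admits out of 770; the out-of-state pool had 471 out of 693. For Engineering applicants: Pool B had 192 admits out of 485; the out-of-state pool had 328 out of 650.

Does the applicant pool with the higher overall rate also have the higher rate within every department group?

Business: Pool B 76/648 = 11.7%, the out-of-state pool 83/380 = 21.8% → the out-of-state pool
Humanities: Pool B 191/499 = 38.3%, the out-of-state pool 114/456 = 25.0% → Pool B
Medicine: Pool B 447/770 = 58.1%, the out-of-state pool 471/693 = 68.0% → the out-of-state pool
Engineering: Pool B 192/485 = 39.6%, the out-of-state pool 328/650 = 50.5% → the out-of-state pool
Overall: Pool B 906/2402 = 37.7%, the out-of-state pool 996/2179 = 45.7% → the out-of-state pool
Neither sweeps: Pool B wins 1 of 4 groups, the out-of-state pool wins 3. The out-of-state pool wins overall but not every group — no Simpson reversal.

No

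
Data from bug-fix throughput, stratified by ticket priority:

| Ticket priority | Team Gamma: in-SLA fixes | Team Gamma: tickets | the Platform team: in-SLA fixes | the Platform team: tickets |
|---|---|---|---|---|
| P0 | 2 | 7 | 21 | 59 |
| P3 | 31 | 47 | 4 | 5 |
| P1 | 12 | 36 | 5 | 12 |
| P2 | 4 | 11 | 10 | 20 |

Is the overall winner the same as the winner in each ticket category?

No

P0: Team Gamma 2/7 = 28.6%, the Platform team 21/59 = 35.6% → the Platform team
P3: Team Gamma 31/47 = 66.0%, the Platform team 4/5 = 80.0% → the Platform team
P1: Team Gamma 12/36 = 33.3%, the Platform team 5/12 = 41.7% → the Platform team
P2: Team Gamma 4/11 = 36.4%, the Platform team 10/20 = 50.0% → the Platform team
Overall: Team Gamma 49/101 = 48.5%, the Platform team 40/96 = 41.7% → Team Gamma
The Platform team wins each ticket group but Team Gamma wins overall — the comparison reverses. The Platform team's tickets skew toward P0, which has a lower base rate.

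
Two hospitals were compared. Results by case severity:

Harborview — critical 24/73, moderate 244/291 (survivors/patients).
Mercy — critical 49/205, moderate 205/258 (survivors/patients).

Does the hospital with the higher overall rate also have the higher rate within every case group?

Critical: Harborview 24/73 = 32.9%, Mercy 49/205 = 23.9% → Harborview
Moderate: Harborview 244/291 = 83.8%, Mercy 205/258 = 79.5% → Harborview
Overall: Harborview 268/364 = 73.6%, Mercy 254/463 = 54.9% → Harborview
Harborview wins overall and in every case group — no reversal.

Yes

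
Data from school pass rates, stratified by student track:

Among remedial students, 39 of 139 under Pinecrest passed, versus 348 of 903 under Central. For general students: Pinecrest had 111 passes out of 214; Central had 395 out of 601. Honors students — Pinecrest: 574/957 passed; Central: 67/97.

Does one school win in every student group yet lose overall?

Yes

Remedial: Pinecrest 39/139 = 28.1%, Central 348/903 = 38.5% → Central
General: Pinecrest 111/214 = 51.9%, Central 395/601 = 65.7% → Central
Honors: Pinecrest 574/957 = 60.0%, Central 67/97 = 69.1% → Central
Overall: Pinecrest 724/1310 = 55.3%, Central 810/1601 = 50.6% → Pinecrest
Central wins each student group but Pinecrest wins overall — the comparison reverses. Central's students skew toward remedial, which has a lower base rate.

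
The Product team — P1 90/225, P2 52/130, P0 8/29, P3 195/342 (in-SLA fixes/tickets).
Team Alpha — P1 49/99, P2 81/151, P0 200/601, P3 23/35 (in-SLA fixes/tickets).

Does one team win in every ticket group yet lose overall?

P1: the Product team 90/225 = 40.0%, Team Alpha 49/99 = 49.5% → Team Alpha
P2: the Product team 52/130 = 40.0%, Team Alpha 81/151 = 53.6% → Team Alpha
P0: the Product team 8/29 = 27.6%, Team Alpha 200/601 = 33.3% → Team Alpha
P3: the Product team 195/342 = 57.0%, Team Alpha 23/35 = 65.7% → Team Alpha
Overall: the Product team 345/726 = 47.5%, Team Alpha 353/886 = 39.8% → the Product team
Team Alpha wins each ticket group but the Product team wins overall — the comparison reverses. Team Alpha's tickets skew toward P0, which has a lower base rate.

Yes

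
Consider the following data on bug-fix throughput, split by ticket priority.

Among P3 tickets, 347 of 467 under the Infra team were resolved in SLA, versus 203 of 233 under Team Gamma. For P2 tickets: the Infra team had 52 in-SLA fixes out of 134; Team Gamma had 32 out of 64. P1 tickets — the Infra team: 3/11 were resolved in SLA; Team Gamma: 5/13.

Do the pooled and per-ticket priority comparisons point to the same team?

P3: the Infra team 347/467 = 74.3%, Team Gamma 203/233 = 87.1% → Team Gamma
P2: the Infra team 52/134 = 38.8%, Team Gamma 32/64 = 50.0% → Team Gamma
P1: the Infra team 3/11 = 27.3%, Team Gamma 5/13 = 38.5% → Team Gamma
Overall: the Infra team 402/612 = 65.7%, Team Gamma 240/310 = 77.4% → Team Gamma
Team Gamma wins overall and in every ticket group — no reversal.

Yes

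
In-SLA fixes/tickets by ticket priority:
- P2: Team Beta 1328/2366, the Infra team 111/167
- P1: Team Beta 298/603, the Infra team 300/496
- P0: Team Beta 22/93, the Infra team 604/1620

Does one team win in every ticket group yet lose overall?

P2: Team Beta 1328/2366 = 56.1%, the Infra team 111/167 = 66.5% → the Infra team
P1: Team Beta 298/603 = 49.4%, the Infra team 300/496 = 60.5% → the Infra team
P0: Team Beta 22/93 = 23.7%, the Infra team 604/1620 = 37.3% → the Infra team
Overall: Team Beta 1648/3062 = 53.8%, the Infra team 1015/2283 = 44.5% → Team Beta
The Infra team wins each ticket group but Team Beta wins overall — the comparison reverses. The Infra team's tickets skew toward P0, which has a lower base rate.

Yes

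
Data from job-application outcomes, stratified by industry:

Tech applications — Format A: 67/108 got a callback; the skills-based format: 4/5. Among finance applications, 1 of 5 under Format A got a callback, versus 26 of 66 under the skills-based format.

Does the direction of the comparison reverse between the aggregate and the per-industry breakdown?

Tech: Format A 67/108 = 62.0%, the skills-based format 4/5 = 80.0% → the skills-based format
Finance: Format A 1/5 = 20.0%, the skills-based format 26/66 = 39.4% → the skills-based format
Overall: Format A 68/113 = 60.2%, the skills-based format 30/71 = 42.3% → Format A
The skills-based format wins each industry group but Format A wins overall — the comparison reverses. The skills-based format's applications skew toward finance, which has a lower base rate.

Yes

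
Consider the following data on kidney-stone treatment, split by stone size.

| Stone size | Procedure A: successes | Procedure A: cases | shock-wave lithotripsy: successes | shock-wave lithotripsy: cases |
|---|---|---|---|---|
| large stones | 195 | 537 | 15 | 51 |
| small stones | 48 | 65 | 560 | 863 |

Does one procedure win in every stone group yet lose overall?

Large stones: Procedure A 195/537 = 36.3%, shock-wave lithotripsy 15/51 = 29.4% → Procedure A
Small stones: Procedure A 48/65 = 73.8%, shock-wave lithotripsy 560/863 = 64.9% → Procedure A
Overall: Procedure A 243/602 = 40.4%, shock-wave lithotripsy 575/914 = 62.9% → shock-wave lithotripsy
Procedure A wins each stone group but shock-wave lithotripsy wins overall — the comparison reverses. Procedure A's cases skew toward large stones, which has a lower base rate.

Yes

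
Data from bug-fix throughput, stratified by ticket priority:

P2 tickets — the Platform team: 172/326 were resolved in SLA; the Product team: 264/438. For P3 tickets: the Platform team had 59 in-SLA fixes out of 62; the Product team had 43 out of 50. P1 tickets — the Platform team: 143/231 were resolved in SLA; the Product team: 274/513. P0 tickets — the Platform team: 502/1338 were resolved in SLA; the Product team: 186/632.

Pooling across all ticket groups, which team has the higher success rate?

the Product team

P2: the Platform team 172/326 = 52.8%, the Product team 264/438 = 60.3% → the Product team
P3: the Platform team 59/62 = 95.2%, the Product team 43/50 = 86.0% → the Platform team
P1: the Platform team 143/231 = 61.9%, the Product team 274/513 = 53.4% → the Platform team
P0: the Platform team 502/1338 = 37.5%, the Product team 186/632 = 29.4% → the Platform team
Overall: the Platform team 876/1957 = 44.8%, the Product team 767/1633 = 47.0% → the Product team
(Neither sweeps every ticket group, but the Product team has the higher pooled rate.)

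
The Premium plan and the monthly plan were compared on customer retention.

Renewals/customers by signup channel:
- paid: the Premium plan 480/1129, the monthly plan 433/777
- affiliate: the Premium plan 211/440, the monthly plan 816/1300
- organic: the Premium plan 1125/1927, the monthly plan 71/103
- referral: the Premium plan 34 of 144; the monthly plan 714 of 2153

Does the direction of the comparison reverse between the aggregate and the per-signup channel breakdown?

Paid: the Premium plan 480/1129 = 42.5%, the monthly plan 433/777 = 55.7% → the monthly plan
Affiliate: the Premium plan 211/440 = 48.0%, the monthly plan 816/1300 = 62.8% → the monthly plan
Organic: the Premium plan 1125/1927 = 58.4%, the monthly plan 71/103 = 68.9% → the monthly plan
Referral: the Premium plan 34/144 = 23.6%, the monthly plan 714/2153 = 33.2% → the monthly plan
Overall: the Premium plan 1850/3640 = 50.8%, the monthly plan 2034/4333 = 46.9% → the Premium plan
The monthly plan wins each signup group but the Premium plan wins overall — the comparison reverses. The monthly plan's customers skew toward referral, which has a lower base rate.

Yes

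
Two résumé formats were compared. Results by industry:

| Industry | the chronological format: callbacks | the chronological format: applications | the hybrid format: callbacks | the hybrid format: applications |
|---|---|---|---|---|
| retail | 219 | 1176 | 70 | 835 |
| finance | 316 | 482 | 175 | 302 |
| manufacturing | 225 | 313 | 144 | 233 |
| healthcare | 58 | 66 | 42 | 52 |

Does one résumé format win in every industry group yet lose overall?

Retail: the chronological format 219/1176 = 18.6%, the hybrid format 70/835 = 8.4% → the chronological format
Finance: the chronological format 316/482 = 65.6%, the hybrid format 175/302 = 57.9% → the chronological format
Manufacturing: the chronological format 225/313 = 71.9%, the hybrid format 144/233 = 61.8% → the chronological format
Healthcare: the chronological format 58/66 = 87.9%, the hybrid format 42/52 = 80.8% → the chronological format
Overall: the chronological format 818/2037 = 40.2%, the hybrid format 431/1422 = 30.3% → the chronological format
The chronological format wins overall and in every industry group — no reversal.

No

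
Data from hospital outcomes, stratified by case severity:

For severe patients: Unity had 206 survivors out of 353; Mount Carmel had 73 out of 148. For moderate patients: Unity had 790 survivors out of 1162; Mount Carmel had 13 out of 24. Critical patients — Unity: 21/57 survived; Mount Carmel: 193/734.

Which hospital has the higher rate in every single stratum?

Severe: Unity 206/353 = 58.4%, Mount Carmel 73/148 = 49.3% → Unity
Moderate: Unity 790/1162 = 68.0%, Mount Carmel 13/24 = 54.2% → Unity
Critical: Unity 21/57 = 36.8%, Mount Carmel 193/734 = 26.3% → Unity
Unity has the higher rate in all 3 groups.

Unity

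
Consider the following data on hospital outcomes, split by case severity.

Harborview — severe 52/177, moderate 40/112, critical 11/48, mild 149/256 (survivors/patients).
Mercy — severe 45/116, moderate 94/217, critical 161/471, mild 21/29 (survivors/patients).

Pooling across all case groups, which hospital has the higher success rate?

Severe: Harborview 52/177 = 29.4%, Mercy 45/116 = 38.8% → Mercy
Moderate: Harborview 40/112 = 35.7%, Mercy 94/217 = 43.3% → Mercy
Critical: Harborview 11/48 = 22.9%, Mercy 161/471 = 34.2% → Mercy
Mild: Harborview 149/256 = 58.2%, Mercy 21/29 = 72.4% → Mercy
Overall: Harborview 252/593 = 42.5%, Mercy 321/833 = 38.5% → Harborview
(Mercy wins every case group but Harborview wins overall — Mercy's patients skew toward the low-rate critical group.)

Harborview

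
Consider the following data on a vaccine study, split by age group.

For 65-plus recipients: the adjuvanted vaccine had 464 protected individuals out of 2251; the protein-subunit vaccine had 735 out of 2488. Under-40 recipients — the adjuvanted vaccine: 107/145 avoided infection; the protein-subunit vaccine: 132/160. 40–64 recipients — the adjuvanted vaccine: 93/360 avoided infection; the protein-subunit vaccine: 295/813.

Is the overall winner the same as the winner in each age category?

65-plus: the adjuvanted vaccine 464/2251 = 20.6%, the protein-subunit vaccine 735/2488 = 29.5% → the protein-subunit vaccine
Under-40: the adjuvanted vaccine 107/145 = 73.8%, the protein-subunit vaccine 132/160 = 82.5% → the protein-subunit vaccine
40–64: the adjuvanted vaccine 93/360 = 25.8%, the protein-subunit vaccine 295/813 = 36.3% → the protein-subunit vaccine
Overall: the adjuvanted vaccine 664/2756 = 24.1%, the protein-subunit vaccine 1162/3461 = 33.6% → the protein-subunit vaccine
The protein-subunit vaccine wins overall and in every age group — no reversal.

Yes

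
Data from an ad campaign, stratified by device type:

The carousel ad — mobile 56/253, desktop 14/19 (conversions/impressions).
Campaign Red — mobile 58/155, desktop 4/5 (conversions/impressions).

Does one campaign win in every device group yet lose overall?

Mobile: the carousel ad 56/253 = 22.1%, Campaign Red 58/155 = 37.4% → Campaign Red
Desktop: the carousel ad 14/19 = 73.7%, Campaign Red 4/5 = 80.0% → Campaign Red
Overall: the carousel ad 70/272 = 25.7%, Campaign Red 62/160 = 38.8% → Campaign Red
Campaign Red wins overall and in every device group — no reversal.

No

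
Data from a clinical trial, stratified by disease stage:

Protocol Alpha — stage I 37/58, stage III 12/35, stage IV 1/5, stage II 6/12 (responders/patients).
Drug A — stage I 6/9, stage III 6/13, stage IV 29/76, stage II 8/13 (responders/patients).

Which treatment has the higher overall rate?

Stage I: Protocol Alpha 37/58 = 63.8%, Drug A 6/9 = 66.7% → Drug A
Stage III: Protocol Alpha 12/35 = 34.3%, Drug A 6/13 = 46.2% → Drug A
Stage IV: Protocol Alpha 1/5 = 20.0%, Drug A 29/76 = 38.2% → Drug A
Stage II: Protocol Alpha 6/12 = 50.0%, Drug A 8/13 = 61.5% → Drug A
Overall: Protocol Alpha 56/110 = 50.9%, Drug A 49/111 = 44.1% → Protocol Alpha
(Drug A wins every disease group but Protocol Alpha wins overall — Drug A's patients skew toward the low-rate stage IV group.)

Protocol Alpha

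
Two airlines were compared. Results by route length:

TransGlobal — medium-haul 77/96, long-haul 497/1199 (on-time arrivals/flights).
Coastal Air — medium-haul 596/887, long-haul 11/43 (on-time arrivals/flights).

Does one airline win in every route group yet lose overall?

Yes

Medium-haul: TransGlobal 77/96 = 80.2%, Coastal Air 596/887 = 67.2% → TransGlobal
Long-haul: TransGlobal 497/1199 = 41.5%, Coastal Air 11/43 = 25.6% → TransGlobal
Overall: TransGlobal 574/1295 = 44.3%, Coastal Air 607/930 = 65.3% → Coastal Air
TransGlobal wins each route group but Coastal Air wins overall — the comparison reverses. TransGlobal's flights skew toward long-haul, which has a lower base rate.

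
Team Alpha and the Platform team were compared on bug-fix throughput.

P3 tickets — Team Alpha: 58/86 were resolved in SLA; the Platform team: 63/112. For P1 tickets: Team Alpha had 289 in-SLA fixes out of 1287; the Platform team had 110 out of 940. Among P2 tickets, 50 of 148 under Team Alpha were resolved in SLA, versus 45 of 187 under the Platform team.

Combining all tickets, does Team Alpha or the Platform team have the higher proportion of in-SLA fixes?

Team Alpha

P3: Team Alpha 58/86 = 67.4%, the Platform team 63/112 = 56.2% → Team Alpha
P1: Team Alpha 289/1287 = 22.5%, the Platform team 110/940 = 11.7% → Team Alpha
P2: Team Alpha 50/148 = 33.8%, the Platform team 45/187 = 24.1% → Team Alpha
Overall: Team Alpha 397/1521 = 26.1%, the Platform team 218/1239 = 17.6% → Team Alpha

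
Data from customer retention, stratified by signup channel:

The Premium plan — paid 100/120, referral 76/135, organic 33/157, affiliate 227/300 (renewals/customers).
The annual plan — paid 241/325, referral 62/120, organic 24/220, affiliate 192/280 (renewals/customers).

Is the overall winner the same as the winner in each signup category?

Yes

Paid: the Premium plan 100/120 = 83.3%, the annual plan 241/325 = 74.2% → the Premium plan
Referral: the Premium plan 76/135 = 56.3%, the annual plan 62/120 = 51.7% → the Premium plan
Organic: the Premium plan 33/157 = 21.0%, the annual plan 24/220 = 10.9% → the Premium plan
Affiliate: the Premium plan 227/300 = 75.7%, the annual plan 192/280 = 68.6% → the Premium plan
Overall: the Premium plan 436/712 = 61.2%, the annual plan 519/945 = 54.9% → the Premium plan
The Premium plan wins overall and in every signup group — no reversal.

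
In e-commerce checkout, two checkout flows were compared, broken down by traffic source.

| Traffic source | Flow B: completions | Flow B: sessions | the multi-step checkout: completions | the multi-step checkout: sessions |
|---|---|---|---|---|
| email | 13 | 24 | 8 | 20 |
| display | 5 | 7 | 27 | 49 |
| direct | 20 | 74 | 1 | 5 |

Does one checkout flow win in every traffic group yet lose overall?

Email: Flow B 13/24 = 54.2%, the multi-step checkout 8/20 = 40.0% → Flow B
Display: Flow B 5/7 = 71.4%, the multi-step checkout 27/49 = 55.1% → Flow B
Direct: Flow B 20/74 = 27.0%, the multi-step checkout 1/5 = 20.0% → Flow B
Overall: Flow B 38/105 = 36.2%, the multi-step checkout 36/74 = 48.6% → the multi-step checkout
Flow B wins each traffic group but the multi-step checkout wins overall — the comparison reverses. Flow B's sessions skew toward direct, which has a lower base rate.

Yes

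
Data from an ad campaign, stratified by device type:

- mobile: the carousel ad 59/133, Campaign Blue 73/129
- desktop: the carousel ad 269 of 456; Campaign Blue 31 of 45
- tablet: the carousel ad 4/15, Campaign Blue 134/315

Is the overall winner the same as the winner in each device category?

No

Mobile: the carousel ad 59/133 = 44.4%, Campaign Blue 73/129 = 56.6% → Campaign Blue
Desktop: the carousel ad 269/456 = 59.0%, Campaign Blue 31/45 = 68.9% → Campaign Blue
Tablet: the carousel ad 4/15 = 26.7%, Campaign Blue 134/315 = 42.5% → Campaign Blue
Overall: the carousel ad 332/604 = 55.0%, Campaign Blue 238/489 = 48.7% → the carousel ad
Campaign Blue wins each device group but the carousel ad wins overall — the comparison reverses. Campaign Blue's impressions skew toward tablet, which has a lower base rate.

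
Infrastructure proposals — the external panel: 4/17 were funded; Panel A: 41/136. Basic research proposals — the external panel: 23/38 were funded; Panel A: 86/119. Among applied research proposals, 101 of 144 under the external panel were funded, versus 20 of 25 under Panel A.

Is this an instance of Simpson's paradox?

Yes

Infrastructure: the external panel 4/17 = 23.5%, Panel A 41/136 = 30.1% → Panel A
Basic research: the external panel 23/38 = 60.5%, Panel A 86/119 = 72.3% → Panel A
Applied research: the external panel 101/144 = 70.1%, Panel A 20/25 = 80.0% → Panel A
Overall: the external panel 128/199 = 64.3%, Panel A 147/280 = 52.5% → the external panel
Panel A wins each proposal group but the external panel wins overall — the comparison reverses. Panel A's proposals skew toward infrastructure, which has a lower base rate.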